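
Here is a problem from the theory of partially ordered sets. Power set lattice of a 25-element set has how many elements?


Power set = 2^n.
2^25 = 33554432


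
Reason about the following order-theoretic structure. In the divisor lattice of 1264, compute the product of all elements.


Divisors of 1264: [1, 2, 4, 8, 16, 79, 158, 316, 632, 1264]
Product = n^(d(n)/2) = 1264^(10/2)
Product = 3226527490637824


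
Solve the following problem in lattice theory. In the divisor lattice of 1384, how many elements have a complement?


An element a is complemented if some b has a meet b = bottom, a join b = top.
a is complemented iff gcd(a, n/a)=1, i.e. a is a unitary divisor of 1384.
Complemented elements: 1, 8, 173, 1384
Count: 4


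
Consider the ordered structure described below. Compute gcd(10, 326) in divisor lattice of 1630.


In a divisor lattice, meet = gcd (greatest common divisor).
By Euclidean algorithm or factoring: gcd(10,326) = 2


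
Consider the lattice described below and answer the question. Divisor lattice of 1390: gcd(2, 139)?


Meet=gcd.
gcd(2,139)=1


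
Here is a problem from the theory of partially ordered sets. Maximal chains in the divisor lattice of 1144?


A maximal chain goes from the minimum element to a maximal element via cover relations.
Counting all min-to-max paths in the cover graph.
Total maximal chains: 20


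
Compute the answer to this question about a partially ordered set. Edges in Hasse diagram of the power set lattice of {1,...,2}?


A cover relation a -< b holds when a < b with no c strictly between.
Cover relations:
  {} -< {1}
  {} -< {2}
  {1} -< {1,2}
  {2} -< {1,2}
Total: 4


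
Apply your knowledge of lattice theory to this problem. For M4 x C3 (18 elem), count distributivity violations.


Distributive law: a ^ (b v c) = (a ^ b) v (a ^ c).
Check all 18^3 = 5832 ordered triples (a,b,c).
  e.g. a=(a1,0), b=(a2,0), c=(a3,0): lhs=(a1,0) != rhs=(0,0)
  e.g. a=(a1,0), b=(a2,0), c=(a3,1): lhs=(a1,0) != rhs=(0,0)
Total violating triples: 648


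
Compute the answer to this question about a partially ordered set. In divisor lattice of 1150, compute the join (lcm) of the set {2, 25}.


In a divisor lattice, join = lcm (least common multiple).
Compute lcm iteratively: start with first element, then lcm(current, next).
Elements: [2, 25]
lcm(2,25) = 50
Final lcm = 50


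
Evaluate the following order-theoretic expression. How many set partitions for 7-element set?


B(n) = number of set partitions of an n-element set.
B(n) satisfies the recurrence: B(n+1) = sum_k C(n,k)*B(k).
B(7) = 877


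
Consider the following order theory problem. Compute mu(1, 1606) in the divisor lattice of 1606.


In a divisor lattice, mu(a,b) = mu(b/a) where mu is the classical Mobius function.
b/a = 1606/1 = 1606
Prime factorization of 1606: primes [2, 11, 73]
1606 is squarefree with 3 prime factor(s), so mu(1606) = (-1)^3 = -1


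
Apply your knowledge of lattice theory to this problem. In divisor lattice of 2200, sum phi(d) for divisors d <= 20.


Divisors of 2200 up to 20: [1, 2, 4, 5, 8, 10, 11, 20]
phi values: [1, 1, 2, 4, 4, 4, 10, 8]
Sum = 34


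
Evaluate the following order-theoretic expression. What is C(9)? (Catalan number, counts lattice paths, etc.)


C(n) = C(2n, n) / (n+1).
C(18, 9) = 48620
C(9) = 48620 / 10 = 4862


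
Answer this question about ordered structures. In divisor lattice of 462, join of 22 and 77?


In a divisor lattice, join = lcm (least common multiple).
gcd(22,77) = 11
lcm(22,77) = 22*77/gcd = 1694/11 = 154


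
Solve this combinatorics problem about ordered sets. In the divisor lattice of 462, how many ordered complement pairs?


Complement pair (a,b): a meet b = bottom, a join b = top.
Here: gcd(a,b)=1 and lcm(a,b)=462, i.e. a*b=462 with a,b coprime.
Pairs found: (1,462), (2,231), (3,154), (6,77), ... (12 more)
Total ordered pairs: 16


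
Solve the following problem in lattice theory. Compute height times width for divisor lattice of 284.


Height = length of longest chain minus 1; width = size of largest antichain.
A maximum chain: 1 | 71 | 142 | 284  (height 3).
A maximum antichain: {2, 71}  (width 2).
Product = 3 * 2 = 6


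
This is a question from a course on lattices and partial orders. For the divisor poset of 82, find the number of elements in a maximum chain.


A chain is a totally ordered subset; we count the number of elements in a maximum chain.
Compute, for each element x, the size of the longest chain ending at x:
  1: 1
  2: 2
  41: 2
  82: 3
A maximum chain: 1 < 2 < 82
Number of elements in the longest chain: 3


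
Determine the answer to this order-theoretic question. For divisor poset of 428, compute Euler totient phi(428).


phi(n) = n * prod_{p|n} (1 - 1/p).
Prime divisors of 428: [2, 107]
phi(428) = 428 * (1 - 1/2) * (1 - 1/107)
phi(428) = 212


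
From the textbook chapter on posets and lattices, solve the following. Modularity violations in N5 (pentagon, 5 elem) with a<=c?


Modular law: if a <= c then a v (b ^ c) = (a v b) ^ c.
Check all triples (a,b,c) with a <= c among 5 elements.
  e.g. a=a, b=c, c=b: lhs=a != rhs=b
Total violating triples: 1


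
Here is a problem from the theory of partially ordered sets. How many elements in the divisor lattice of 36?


Divisors of 36: [1, 2, 3, 4, 6, 9, 12, 18, 36]
Count: 9


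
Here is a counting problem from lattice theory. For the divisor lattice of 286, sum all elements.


sigma(n) = sum of divisors.
Divisors of 286: [1, 2, 11, 13, 22, 26, 143, 286]
Sum = 504


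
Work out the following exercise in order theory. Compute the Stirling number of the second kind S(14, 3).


S(n,k) = k*S(n-1,k) + S(n-1,k-1).
S(13,3) = 261625, S(13,2) = 4095
S(14,3) = 3*261625 + 4095 = 784875 + 4095
S(14,3) = 788970


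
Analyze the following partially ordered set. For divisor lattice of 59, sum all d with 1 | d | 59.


Interval [1,59] in divisors of 59: [1, 59]
Sum = 60


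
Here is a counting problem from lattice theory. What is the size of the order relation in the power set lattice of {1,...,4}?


The order relation is {(a,b) : a <= b}, reflexive so it includes (a,a).
Examples: ({},{}), ({},{1,2}), ({},{1,2,3}), ({},{1,2,3,4}), ({},{1,2,4}), ...
Total ordered pairs: 81


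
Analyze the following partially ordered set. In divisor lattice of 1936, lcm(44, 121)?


Join=lcm.
gcd(44,121)=11
lcm=484


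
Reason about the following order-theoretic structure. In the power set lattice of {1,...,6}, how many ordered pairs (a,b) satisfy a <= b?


The order relation is {(a,b) : a <= b}, reflexive so it includes (a,a).
Examples: ({},{}), ({},{1,2}), ({},{1,2,3}), ({},{1,2,3,4}), ({},{1,2,3,4,5}), ...
Total ordered pairs: 729


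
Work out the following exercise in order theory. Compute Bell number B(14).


B(n) = number of set partitions of an n-element set.
B(n) satisfies the recurrence: B(n+1) = sum_k C(n,k)*B(k).
B(14) = 190899322


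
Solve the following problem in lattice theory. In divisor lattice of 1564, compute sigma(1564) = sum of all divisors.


sigma(n) = sum of divisors.
Divisors of 1564: [1, 2, 4, 17, 23, 34, 46, 68, 92, 391, 782, 1564]
Sum = 3024


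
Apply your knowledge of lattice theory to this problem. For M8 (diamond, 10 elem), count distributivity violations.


Distributive law: a ^ (b v c) = (a ^ b) v (a ^ c).
Check all 10^3 = 1000 ordered triples (a,b,c).
  e.g. a=a1, b=a2, c=a3: lhs=a1 != rhs=0
  e.g. a=a1, b=a2, c=a4: lhs=a1 != rhs=0
Total violating triples: 336


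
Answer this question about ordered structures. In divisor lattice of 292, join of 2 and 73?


In a divisor lattice, join = lcm (least common multiple).
gcd(2,73) = 1
lcm(2,73) = 2*73/gcd = 146/1 = 146


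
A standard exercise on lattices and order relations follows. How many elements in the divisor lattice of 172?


Divisors of 172: [1, 2, 4, 43, 86, 172]
Count: 6


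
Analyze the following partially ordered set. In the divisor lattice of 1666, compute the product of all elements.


Divisors of 1666: [1, 2, 7, 14, 17, 34, 49, 98, 119, 238, 833, 1666]
Product = n^(d(n)/2) = 1666^(12/2)
Product = 21382081591229079616


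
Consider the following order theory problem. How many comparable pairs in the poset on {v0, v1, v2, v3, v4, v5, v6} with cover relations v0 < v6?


A comparable pair {a,b} has a < b or b < a in the order.
Count unordered pairs where one element is strictly below the other.
Examples: {v0,v6}
Total comparable pairs: 1


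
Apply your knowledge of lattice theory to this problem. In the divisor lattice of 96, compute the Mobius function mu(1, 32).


In a divisor lattice, mu(a,b) = mu(b/a) where mu is the classical Mobius function.
b/a = 32/1 = 32
Prime factorization of 32: primes [2]
32 is not squarefree, so mu(32) = 0


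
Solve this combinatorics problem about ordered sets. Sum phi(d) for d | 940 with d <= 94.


Divisors of 940 up to 94: [1, 2, 4, 5, 10, 20, 47, 94]
phi values: [1, 1, 2, 4, 4, 8, 46, 46]
Sum = 112


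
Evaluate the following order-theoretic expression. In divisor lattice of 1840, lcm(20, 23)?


Join=lcm.
gcd(20,23)=1
lcm=460


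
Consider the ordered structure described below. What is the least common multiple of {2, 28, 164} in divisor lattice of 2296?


In a divisor lattice, join = lcm (least common multiple).
Compute lcm iteratively: start with first element, then lcm(current, next).
Elements: [2, 28, 164]
lcm(2,28) = 28
lcm(28,164) = 1148
Final lcm = 1148


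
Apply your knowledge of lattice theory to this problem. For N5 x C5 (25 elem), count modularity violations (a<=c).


Modular law: if a <= c then a v (b ^ c) = (a v b) ^ c.
Check all triples (a,b,c) with a <= c among 25 elements.
  e.g. a=(a,0), b=(c,0), c=(b,0): lhs=(a,0) != rhs=(b,0)
  e.g. a=(a,0), b=(c,1), c=(b,0): lhs=(a,0) != rhs=(b,0)
Total violating triples: 75


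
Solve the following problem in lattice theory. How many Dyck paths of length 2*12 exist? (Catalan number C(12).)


C(n) = C(2n, n) / (n+1).
C(24, 12) = 2704156
C(12) = 2704156 / 13 = 208012


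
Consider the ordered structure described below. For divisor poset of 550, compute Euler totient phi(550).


phi(n) = n * prod_{p|n} (1 - 1/p).
Prime divisors of 550: [2, 5, 11]
phi(550) = 550 * (1 - 1/2) * (1 - 1/5) * (1 - 1/11)
phi(550) = 200


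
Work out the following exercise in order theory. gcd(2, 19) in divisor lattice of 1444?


Meet=gcd.
gcd(2,19)=1


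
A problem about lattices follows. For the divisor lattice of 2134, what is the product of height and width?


Height = length of longest chain minus 1; width = size of largest antichain.
A maximum chain: 1 | 97 | 1067 | 2134  (height 3).
A maximum antichain: {2, 11, 97}  (width 3).
Product = 3 * 3 = 9


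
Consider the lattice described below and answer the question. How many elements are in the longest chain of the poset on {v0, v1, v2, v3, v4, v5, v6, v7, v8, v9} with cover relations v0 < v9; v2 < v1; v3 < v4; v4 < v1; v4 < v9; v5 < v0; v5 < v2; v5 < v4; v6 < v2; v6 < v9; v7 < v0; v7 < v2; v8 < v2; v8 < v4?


A chain is a totally ordered subset; we count the number of elements in a maximum chain.
Compute, for each element x, the size of the longest chain ending at x:
  v3: 1
  v5: 1
  v6: 1
  v7: 1
  v8: 1
  v0: 2
  ...
A maximum chain: v5 < v2 < v1
Number of elements in the longest chain: 3


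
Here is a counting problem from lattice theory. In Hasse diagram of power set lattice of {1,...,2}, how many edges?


A cover relation a -< b holds when a < b with no c strictly between.
Cover relations:
  {} -< {1}
  {} -< {2}
  {1} -< {1,2}
  {2} -< {1,2}
Total: 4


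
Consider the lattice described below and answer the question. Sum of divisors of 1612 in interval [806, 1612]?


Interval [806,1612] in divisors of 1612: [806, 1612]
Sum = 2418


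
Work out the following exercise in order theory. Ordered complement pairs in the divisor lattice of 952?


Complement pair (a,b): a meet b = bottom, a join b = top.
Here: gcd(a,b)=1 and lcm(a,b)=952, i.e. a*b=952 with a,b coprime.
Pairs found: (1,952), (7,136), (8,119), (17,56), ... (4 more)
Total ordered pairs: 8


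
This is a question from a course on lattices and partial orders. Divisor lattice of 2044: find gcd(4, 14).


In a divisor lattice, meet = gcd (greatest common divisor).
By Euclidean algorithm or factoring: gcd(4,14) = 2


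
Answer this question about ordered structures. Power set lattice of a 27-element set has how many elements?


Power set = 2^n.
2^27 = 134217728


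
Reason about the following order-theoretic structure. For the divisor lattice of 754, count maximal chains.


A maximal chain goes from the minimum element to a maximal element via cover relations.
Counting all min-to-max paths in the cover graph.
Total maximal chains: 6


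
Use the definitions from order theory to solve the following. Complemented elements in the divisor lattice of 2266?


An element a is complemented if some b has a meet b = bottom, a join b = top.
a is complemented iff gcd(a, n/a)=1, i.e. a is a unitary divisor of 2266.
Complemented elements: 1, 2, 11, 22, 103, 206, ... (2 more)
Count: 8


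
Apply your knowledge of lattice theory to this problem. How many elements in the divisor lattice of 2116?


Divisors of 2116: [1, 2, 4, 23, 46, 92, 529, 1058, 2116]
Count: 9


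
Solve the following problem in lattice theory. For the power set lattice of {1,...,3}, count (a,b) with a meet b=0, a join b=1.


Complement pair (a,b): a meet b = bottom, a join b = top.
Here: A intersect B = {} and A union B = {1,...,3}.
Pairs found: ({},{1,2,3}), ({1},{2,3}), ({2},{1,3}), ({3},{1,2}), ... (4 more)
Total ordered pairs: 8


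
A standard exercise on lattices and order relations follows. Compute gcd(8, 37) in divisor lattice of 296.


In a divisor lattice, meet = gcd (greatest common divisor).
By Euclidean algorithm or factoring: gcd(8,37) = 1


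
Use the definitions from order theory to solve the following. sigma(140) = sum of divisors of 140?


sigma(n) = sum of divisors.
Divisors of 140: [1, 2, 4, 5, 7, 10, 14, 20, 28, 35, 70, 140]
Sum = 336


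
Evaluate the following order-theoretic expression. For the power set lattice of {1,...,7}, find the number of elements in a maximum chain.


A chain is a totally ordered subset; we count the number of elements in a maximum chain.
Compute, for each element x, the size of the longest chain ending at x:
  {}: 1
  {1}: 2
  {2}: 2
  {3}: 2
  {4}: 2
  {5}: 2
  ...
A maximum chain: {} < {1} < {1,2} < {1,2,3} < {1,2,3,4} < {1,2,3,4,5} < {1,2,3,4,5,6} < {1,2,3,4,5,6,7}
Number of elements in the longest chain: 8


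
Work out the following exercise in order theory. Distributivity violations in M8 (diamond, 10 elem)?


Distributive law: a ^ (b v c) = (a ^ b) v (a ^ c).
Check all 10^3 = 1000 ordered triples (a,b,c).
  e.g. a=a1, b=a2, c=a3: lhs=a1 != rhs=0
  e.g. a=a1, b=a2, c=a4: lhs=a1 != rhs=0
Total violating triples: 336


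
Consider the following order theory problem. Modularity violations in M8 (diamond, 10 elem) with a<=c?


Modular law: if a <= c then a v (b ^ c) = (a v b) ^ c.
Check all triples (a,b,c) with a <= c among 10 elements.
This lattice is modular (diamonds M_m and their chain-products are modular).
Total violating triples: 0


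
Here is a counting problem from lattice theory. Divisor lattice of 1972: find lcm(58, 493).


In a divisor lattice, join = lcm (least common multiple).
gcd(58,493) = 29
lcm(58,493) = 58*493/gcd = 28594/29 = 986


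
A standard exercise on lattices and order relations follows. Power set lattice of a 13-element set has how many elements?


Power set = 2^n.
2^13 = 8192


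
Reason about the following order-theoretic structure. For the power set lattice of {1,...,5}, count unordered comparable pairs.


A comparable pair {a,b} has a < b or b < a in the order.
Count unordered pairs where one element is strictly below the other.
Examples: {{},{1}}, {{},{2}}, {{},{3}}, {{},{4}}, ...
Total comparable pairs: 211


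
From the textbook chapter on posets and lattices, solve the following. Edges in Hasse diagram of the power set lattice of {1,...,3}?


A cover relation a -< b holds when a < b with no c strictly between.
Cover relations:
  {} -< {1}
  {} -< {2}
  {} -< {3}
  {1} -< {1,2}
  {1} -< {1,3}
  {2} -< {1,2}
  {2} -< {2,3}
  {3} -< {1,3}
  ...4 more
Total: 12


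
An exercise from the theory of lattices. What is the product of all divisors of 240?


Divisors of 240: [1, 2, 3, 4, 5, 6, 8, 10, 12, 15, 16, 20, 24, 30, 40, 48, 60, 80, 120, 240]
Product = n^(d(n)/2) = 240^(20/2)
Product = 634033809653760000000000


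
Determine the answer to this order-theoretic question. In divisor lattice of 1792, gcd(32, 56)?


Meet=gcd.
gcd(32,56)=8


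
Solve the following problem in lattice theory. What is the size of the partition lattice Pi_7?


B(n) = number of set partitions of an n-element set.
B(n) satisfies the recurrence: B(n+1) = sum_k C(n,k)*B(k).
B(7) = 877


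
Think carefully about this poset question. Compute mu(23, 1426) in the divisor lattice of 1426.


In a divisor lattice, mu(a,b) = mu(b/a) where mu is the classical Mobius function.
b/a = 1426/23 = 62
Prime factorization of 62: primes [2, 31]
62 is squarefree with 2 prime factor(s), so mu(62) = (-1)^2 = 1


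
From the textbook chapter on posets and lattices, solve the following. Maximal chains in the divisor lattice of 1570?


A maximal chain goes from the minimum element to a maximal element via cover relations.
Counting all min-to-max paths in the cover graph.
Total maximal chains: 6


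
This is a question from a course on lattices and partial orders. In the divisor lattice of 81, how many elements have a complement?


An element a is complemented if some b has a meet b = bottom, a join b = top.
a is complemented iff gcd(a, n/a)=1, i.e. a is a unitary divisor of 81.
Complemented elements: 1, 81
Count: 2


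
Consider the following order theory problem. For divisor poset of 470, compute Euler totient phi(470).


phi(n) = n * prod_{p|n} (1 - 1/p).
Prime divisors of 470: [2, 5, 47]
phi(470) = 470 * (1 - 1/2) * (1 - 1/5) * (1 - 1/47)
phi(470) = 184


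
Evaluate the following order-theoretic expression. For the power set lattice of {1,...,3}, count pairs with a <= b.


The order relation is {(a,b) : a <= b}, reflexive so it includes (a,a).
Examples: ({},{}), ({},{1,2}), ({},{1,2,3}), ({},{1,3}), ({},{1}), ...
Total ordered pairs: 27


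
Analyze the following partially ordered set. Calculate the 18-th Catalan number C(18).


C(n) = C(2n, n) / (n+1).
C(36, 18) = 9075135300
C(18) = 9075135300 / 19 = 477638700


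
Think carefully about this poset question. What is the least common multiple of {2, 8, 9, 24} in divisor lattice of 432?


In a divisor lattice, join = lcm (least common multiple).
Compute lcm iteratively: start with first element, then lcm(current, next).
Elements: [2, 8, 9, 24]
lcm(2,8) = 8
lcm(8,9) = 72
lcm(72,24) = 72
Final lcm = 72


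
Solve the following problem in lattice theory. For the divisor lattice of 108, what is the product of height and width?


Height = length of longest chain minus 1; width = size of largest antichain.
A maximum chain: 1 | 3 | 9 | 27 | 54 | 108  (height 5).
A maximum antichain: {4, 6, 9}  (width 3).
Product = 5 * 3 = 15


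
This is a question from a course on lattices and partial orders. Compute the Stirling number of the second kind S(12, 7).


S(n,k) = k*S(n-1,k) + S(n-1,k-1).
S(11,7) = 63987, S(11,6) = 179487
S(12,7) = 7*63987 + 179487 = 447909 + 179487
S(12,7) = 627396


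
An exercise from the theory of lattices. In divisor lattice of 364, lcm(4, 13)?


Join=lcm.
gcd(4,13)=1
lcm=52


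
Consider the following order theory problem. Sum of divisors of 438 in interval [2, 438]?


Interval [2,438] in divisors of 438: [2, 6, 146, 438]
Sum = 592


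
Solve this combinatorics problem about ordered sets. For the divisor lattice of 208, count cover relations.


A cover relation a -< b holds when a < b with no c strictly between.
Cover relations:
  1 -< 2
  1 -< 13
  2 -< 4
  2 -< 26
  4 -< 8
  4 -< 52
  8 -< 16
  8 -< 104
  ...5 more
Total: 13


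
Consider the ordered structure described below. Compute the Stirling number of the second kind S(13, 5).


S(n,k) = k*S(n-1,k) + S(n-1,k-1).
S(12,5) = 1379400, S(12,4) = 611501
S(13,5) = 5*1379400 + 611501 = 6897000 + 611501
S(13,5) = 7508501


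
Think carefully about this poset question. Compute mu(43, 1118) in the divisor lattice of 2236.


In a divisor lattice, mu(a,b) = mu(b/a) where mu is the classical Mobius function.
b/a = 1118/43 = 26
Prime factorization of 26: primes [2, 13]
26 is squarefree with 2 prime factor(s), so mu(26) = (-1)^2 = 1


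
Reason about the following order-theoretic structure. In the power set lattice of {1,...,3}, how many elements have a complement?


An element a is complemented if some b has a meet b = bottom, a join b = top.
every subset A has complement S\A, so all elements are complemented.
Complemented elements: {}, {1}, {2}, {3}, {1,2}, {1,3}, ... (2 more)
Count: 8


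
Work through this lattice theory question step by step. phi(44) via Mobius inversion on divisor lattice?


phi(n) = n * prod_{p|n} (1 - 1/p).
Prime divisors of 44: [2, 11]
phi(44) = 44 * (1 - 1/2) * (1 - 1/11)
phi(44) = 20


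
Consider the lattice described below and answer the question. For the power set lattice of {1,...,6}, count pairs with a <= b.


The order relation is {(a,b) : a <= b}, reflexive so it includes (a,a).
Examples: ({},{}), ({},{1,2}), ({},{1,2,3}), ({},{1,2,3,4}), ({},{1,2,3,4,5}), ...
Total ordered pairs: 729


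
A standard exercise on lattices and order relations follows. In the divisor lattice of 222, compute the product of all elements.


Divisors of 222: [1, 2, 3, 6, 37, 74, 111, 222]
Product = n^(d(n)/2) = 222^(8/2)
Product = 2428912656


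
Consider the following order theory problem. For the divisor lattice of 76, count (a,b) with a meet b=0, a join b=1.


Complement pair (a,b): a meet b = bottom, a join b = top.
Here: gcd(a,b)=1 and lcm(a,b)=76, i.e. a*b=76 with a,b coprime.
Pairs found: (1,76), (4,19), (19,4), (76,1)
Total ordered pairs: 4


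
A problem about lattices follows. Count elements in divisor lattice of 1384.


Divisors of 1384: [1, 2, 4, 8, 173, 346, 692, 1384]
Count: 8


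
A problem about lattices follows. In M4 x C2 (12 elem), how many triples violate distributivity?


Distributive law: a ^ (b v c) = (a ^ b) v (a ^ c).
Check all 12^3 = 1728 ordered triples (a,b,c).
  e.g. a=(a1,0), b=(a2,0), c=(a3,0): lhs=(a1,0) != rhs=(0,0)
  e.g. a=(a1,0), b=(a2,0), c=(a3,1): lhs=(a1,0) != rhs=(0,0)
Total violating triples: 192


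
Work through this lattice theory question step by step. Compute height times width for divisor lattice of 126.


Height = length of longest chain minus 1; width = size of largest antichain.
A maximum chain: 1 | 7 | 21 | 63 | 126  (height 4).
A maximum antichain: {6, 9, 14, 21}  (width 4).
Product = 4 * 4 = 16


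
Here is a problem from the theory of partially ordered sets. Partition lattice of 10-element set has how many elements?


B(n) = number of set partitions of an n-element set.
B(n) satisfies the recurrence: B(n+1) = sum_k C(n,k)*B(k).
B(10) = 115975


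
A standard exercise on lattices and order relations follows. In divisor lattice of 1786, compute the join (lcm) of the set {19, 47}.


In a divisor lattice, join = lcm (least common multiple).
Compute lcm iteratively: start with first element, then lcm(current, next).
Elements: [19, 47]
lcm(19,47) = 893
Final lcm = 893


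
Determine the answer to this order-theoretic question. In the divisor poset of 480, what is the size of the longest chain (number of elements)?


A chain is a totally ordered subset; we count the number of elements in a maximum chain.
Compute, for each element x, the size of the longest chain ending at x:
  1: 1
  2: 2
  3: 2
  5: 2
  4: 3
  6: 3
  ...
A maximum chain: 1 < 2 < 4 < 8 < 16 < 32 < 96 < 480
Number of elements in the longest chain: 8


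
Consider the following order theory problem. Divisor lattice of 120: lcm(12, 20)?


Join=lcm.
gcd(12,20)=4
lcm=60


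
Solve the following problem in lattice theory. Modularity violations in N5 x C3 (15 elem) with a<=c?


Modular law: if a <= c then a v (b ^ c) = (a v b) ^ c.
Check all triples (a,b,c) with a <= c among 15 elements.
  e.g. a=(a,0), b=(c,0), c=(b,0): lhs=(a,0) != rhs=(b,0)
  e.g. a=(a,0), b=(c,1), c=(b,0): lhs=(a,0) != rhs=(b,0)
Total violating triples: 18


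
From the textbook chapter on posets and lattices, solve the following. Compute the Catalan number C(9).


C(n) = C(2n, n) / (n+1).
C(18, 9) = 48620
C(9) = 48620 / 10 = 4862


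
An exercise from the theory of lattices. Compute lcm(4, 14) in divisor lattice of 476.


In a divisor lattice, join = lcm (least common multiple).
gcd(4,14) = 2
lcm(4,14) = 4*14/gcd = 56/2 = 28


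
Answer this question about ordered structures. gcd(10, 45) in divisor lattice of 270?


Meet=gcd.
gcd(10,45)=5


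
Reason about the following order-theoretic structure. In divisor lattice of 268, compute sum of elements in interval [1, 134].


Interval [1,134] in divisors of 268: [1, 2, 67, 134]
Sum = 204


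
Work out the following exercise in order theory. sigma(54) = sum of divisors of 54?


sigma(n) = sum of divisors.
Divisors of 54: [1, 2, 3, 6, 9, 18, 27, 54]
Sum = 120


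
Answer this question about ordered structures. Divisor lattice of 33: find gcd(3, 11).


In a divisor lattice, meet = gcd (greatest common divisor).
By Euclidean algorithm or factoring: gcd(3,11) = 1


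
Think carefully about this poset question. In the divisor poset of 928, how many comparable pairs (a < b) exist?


A comparable pair {a,b} has a < b or b < a in the order.
Count unordered pairs where one element is strictly below the other.
Examples: {1,2}, {1,4}, {1,8}, {1,16}, ...
Total comparable pairs: 51


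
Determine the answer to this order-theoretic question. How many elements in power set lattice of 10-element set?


Power set = 2^n.
2^10 = 1024


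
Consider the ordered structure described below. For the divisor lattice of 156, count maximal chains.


A maximal chain goes from the minimum element to a maximal element via cover relations.
Counting all min-to-max paths in the cover graph.
Total maximal chains: 12


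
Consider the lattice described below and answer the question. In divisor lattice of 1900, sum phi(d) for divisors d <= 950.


Divisors of 1900 up to 950: [1, 2, 4, 5, 10, 19, 20, 25, 38, 50, 76, 95, 100, 190, 380, 475, 950]
phi values: [1, 1, 2, 4, 4, 18, 8, 20, 18, 20, 36, 72, 40, 72, 144, 360, 360]
Sum = 1180


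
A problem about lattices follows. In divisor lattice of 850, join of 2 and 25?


In a divisor lattice, join = lcm (least common multiple).
gcd(2,25) = 1
lcm(2,25) = 2*25/gcd = 50/1 = 50


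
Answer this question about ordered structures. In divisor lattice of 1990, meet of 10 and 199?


In a divisor lattice, meet = gcd (greatest common divisor).
By Euclidean algorithm or factoring: gcd(10,199) = 1


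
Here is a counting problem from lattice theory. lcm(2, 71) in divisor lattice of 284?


Join=lcm.
gcd(2,71)=1
lcm=142


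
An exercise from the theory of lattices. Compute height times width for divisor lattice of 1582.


Height = length of longest chain minus 1; width = size of largest antichain.
A maximum chain: 1 | 113 | 791 | 1582  (height 3).
A maximum antichain: {2, 7, 113}  (width 3).
Product = 3 * 3 = 9


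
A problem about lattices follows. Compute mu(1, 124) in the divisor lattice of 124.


In a divisor lattice, mu(a,b) = mu(b/a) where mu is the classical Mobius function.
b/a = 124/1 = 124
Prime factorization of 124: primes [2, 31]
124 is not squarefree, so mu(124) = 0


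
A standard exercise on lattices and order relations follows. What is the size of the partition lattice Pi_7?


B(n) = number of set partitions of an n-element set.
B(n) satisfies the recurrence: B(n+1) = sum_k C(n,k)*B(k).
B(7) = 877


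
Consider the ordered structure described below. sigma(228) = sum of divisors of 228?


sigma(n) = sum of divisors.
Divisors of 228: [1, 2, 3, 4, 6, 12, 19, 38, 57, 76, 114, 228]
Sum = 560


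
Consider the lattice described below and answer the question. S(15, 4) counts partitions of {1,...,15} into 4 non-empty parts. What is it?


S(n,k) = k*S(n-1,k) + S(n-1,k-1).
S(14,4) = 10391745, S(14,3) = 788970
S(15,4) = 4*10391745 + 788970 = 41566980 + 788970
S(15,4) = 42355950


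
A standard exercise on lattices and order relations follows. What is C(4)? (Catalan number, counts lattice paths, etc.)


C(n) = C(2n, n) / (n+1).
C(8, 4) = 70
C(4) = 70 / 5 = 14


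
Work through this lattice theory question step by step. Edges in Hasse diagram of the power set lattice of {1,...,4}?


A cover relation a -< b holds when a < b with no c strictly between.
Cover relations:
  {} -< {1}
  {} -< {2}
  {} -< {3}
  {} -< {4}
  {1} -< {1,2}
  {1} -< {1,3}
  {1} -< {1,4}
  {2} -< {1,2}
  ...24 more
Total: 32


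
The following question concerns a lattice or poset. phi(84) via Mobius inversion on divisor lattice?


phi(n) = n * prod_{p|n} (1 - 1/p).
Prime divisors of 84: [2, 3, 7]
phi(84) = 84 * (1 - 1/2) * (1 - 1/3) * (1 - 1/7)
phi(84) = 24


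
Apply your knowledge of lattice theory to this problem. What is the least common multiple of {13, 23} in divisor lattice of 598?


In a divisor lattice, join = lcm (least common multiple).
Compute lcm iteratively: start with first element, then lcm(current, next).
Elements: [13, 23]
lcm(13,23) = 299
Final lcm = 299


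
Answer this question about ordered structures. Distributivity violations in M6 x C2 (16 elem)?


Distributive law: a ^ (b v c) = (a ^ b) v (a ^ c).
Check all 16^3 = 4096 ordered triples (a,b,c).
  e.g. a=(a1,0), b=(a2,0), c=(a3,0): lhs=(a1,0) != rhs=(0,0)
  e.g. a=(a1,0), b=(a2,0), c=(a3,1): lhs=(a1,0) != rhs=(0,0)
Total violating triples: 960


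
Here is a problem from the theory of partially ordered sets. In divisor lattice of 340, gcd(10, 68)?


Meet=gcd.
gcd(10,68)=2


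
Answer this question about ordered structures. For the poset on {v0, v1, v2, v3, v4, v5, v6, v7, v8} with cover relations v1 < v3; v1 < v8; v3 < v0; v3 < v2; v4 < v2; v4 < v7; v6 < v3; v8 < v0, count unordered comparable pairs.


A comparable pair {a,b} has a < b or b < a in the order.
Count unordered pairs where one element is strictly below the other.
Examples: {v0,v1}, {v0,v3}, {v0,v6}, {v0,v8}, ...
Total comparable pairs: 12


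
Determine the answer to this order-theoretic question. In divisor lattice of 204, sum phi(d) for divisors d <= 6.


Divisors of 204 up to 6: [1, 2, 3, 4, 6]
phi values: [1, 1, 2, 2, 2]
Sum = 8


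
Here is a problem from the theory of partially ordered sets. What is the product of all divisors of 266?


Divisors of 266: [1, 2, 7, 14, 19, 38, 133, 266]
Product = n^(d(n)/2) = 266^(8/2)
Product = 5006411536


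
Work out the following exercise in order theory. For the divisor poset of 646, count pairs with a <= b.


The order relation is {(a,b) : a <= b}, reflexive so it includes (a,a).
Examples: (1,1), (1,17), (1,19), (1,2), (1,323), ...
Total ordered pairs: 27


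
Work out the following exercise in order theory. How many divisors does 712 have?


Divisors of 712: [1, 2, 4, 8, 89, 178, 356, 712]
Count: 8


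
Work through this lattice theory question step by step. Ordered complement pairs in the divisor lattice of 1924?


Complement pair (a,b): a meet b = bottom, a join b = top.
Here: gcd(a,b)=1 and lcm(a,b)=1924, i.e. a*b=1924 with a,b coprime.
Pairs found: (1,1924), (4,481), (13,148), (37,52), ... (4 more)
Total ordered pairs: 8


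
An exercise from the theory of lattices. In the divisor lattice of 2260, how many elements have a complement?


An element a is complemented if some b has a meet b = bottom, a join b = top.
a is complemented iff gcd(a, n/a)=1, i.e. a is a unitary divisor of 2260.
Complemented elements: 1, 4, 5, 20, 113, 452, ... (2 more)
Count: 8


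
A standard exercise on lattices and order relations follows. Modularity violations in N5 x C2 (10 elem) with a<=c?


Modular law: if a <= c then a v (b ^ c) = (a v b) ^ c.
Check all triples (a,b,c) with a <= c among 10 elements.
  e.g. a=(a,0), b=(c,0), c=(b,0): lhs=(a,0) != rhs=(b,0)
  e.g. a=(a,0), b=(c,1), c=(b,0): lhs=(a,0) != rhs=(b,0)
Total violating triples: 6


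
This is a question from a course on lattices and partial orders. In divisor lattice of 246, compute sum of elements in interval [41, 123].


Interval [41,123] in divisors of 246: [41, 123]
Sum = 164


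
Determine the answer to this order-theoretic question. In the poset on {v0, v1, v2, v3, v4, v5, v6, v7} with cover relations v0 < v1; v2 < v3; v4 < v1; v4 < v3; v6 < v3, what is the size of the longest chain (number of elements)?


A chain is a totally ordered subset; we count the number of elements in a maximum chain.
Compute, for each element x, the size of the longest chain ending at x:
  v0: 1
  v2: 1
  v4: 1
  v5: 1
  v6: 1
  v7: 1
  ...
A maximum chain: v0 < v1
Number of elements in the longest chain: 2


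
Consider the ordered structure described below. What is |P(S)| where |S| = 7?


Power set = 2^n.
2^7 = 128


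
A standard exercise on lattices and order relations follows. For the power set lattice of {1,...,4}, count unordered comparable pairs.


A comparable pair {a,b} has a < b or b < a in the order.
Count unordered pairs where one element is strictly below the other.
Examples: {{},{1}}, {{},{2}}, {{},{3}}, {{},{4}}, ...
Total comparable pairs: 65


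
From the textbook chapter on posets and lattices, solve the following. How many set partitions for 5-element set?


B(n) = number of set partitions of an n-element set.
B(n) satisfies the recurrence: B(n+1) = sum_k C(n,k)*B(k).
B(5) = 52


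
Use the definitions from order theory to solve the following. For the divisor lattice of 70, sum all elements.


sigma(n) = sum of divisors.
Divisors of 70: [1, 2, 5, 7, 10, 14, 35, 70]
Sum = 144


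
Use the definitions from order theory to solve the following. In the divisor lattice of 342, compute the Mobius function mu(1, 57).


In a divisor lattice, mu(a,b) = mu(b/a) where mu is the classical Mobius function.
b/a = 57/1 = 57
Prime factorization of 57: primes [3, 19]
57 is squarefree with 2 prime factor(s), so mu(57) = (-1)^2 = 1


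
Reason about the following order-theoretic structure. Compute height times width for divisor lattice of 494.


Height = length of longest chain minus 1; width = size of largest antichain.
A maximum chain: 1 | 19 | 247 | 494  (height 3).
A maximum antichain: {2, 13, 19}  (width 3).
Product = 3 * 3 = 9


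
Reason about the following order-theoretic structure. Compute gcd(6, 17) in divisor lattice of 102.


In a divisor lattice, meet = gcd (greatest common divisor).
By Euclidean algorithm or factoring: gcd(6,17) = 1


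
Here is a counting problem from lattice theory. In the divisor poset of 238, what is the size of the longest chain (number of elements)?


A chain is a totally ordered subset; we count the number of elements in a maximum chain.
Compute, for each element x, the size of the longest chain ending at x:
  1: 1
  2: 2
  7: 2
  17: 2
  14: 3
  34: 3
  ...
A maximum chain: 1 < 2 < 14 < 238
Number of elements in the longest chain: 4


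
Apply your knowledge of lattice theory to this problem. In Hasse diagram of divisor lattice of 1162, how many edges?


A cover relation a -< b holds when a < b with no c strictly between.
Cover relations:
  1 -< 2
  1 -< 7
  1 -< 83
  2 -< 14
  2 -< 166
  7 -< 14
  7 -< 581
  14 -< 1162
  ...4 more
Total: 12


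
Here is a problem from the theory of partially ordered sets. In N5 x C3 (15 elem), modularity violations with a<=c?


Modular law: if a <= c then a v (b ^ c) = (a v b) ^ c.
Check all triples (a,b,c) with a <= c among 15 elements.
  e.g. a=(a,0), b=(c,0), c=(b,0): lhs=(a,0) != rhs=(b,0)
  e.g. a=(a,0), b=(c,1), c=(b,0): lhs=(a,0) != rhs=(b,0)
Total violating triples: 18


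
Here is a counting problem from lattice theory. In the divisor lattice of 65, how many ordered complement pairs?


Complement pair (a,b): a meet b = bottom, a join b = top.
Here: gcd(a,b)=1 and lcm(a,b)=65, i.e. a*b=65 with a,b coprime.
Pairs found: (1,65), (5,13), (13,5), (65,1)
Total ordered pairs: 4


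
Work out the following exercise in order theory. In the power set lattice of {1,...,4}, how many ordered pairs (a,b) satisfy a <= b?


The order relation is {(a,b) : a <= b}, reflexive so it includes (a,a).
Examples: ({},{}), ({},{1,2}), ({},{1,2,3}), ({},{1,2,3,4}), ({},{1,2,4}), ...
Total ordered pairs: 81


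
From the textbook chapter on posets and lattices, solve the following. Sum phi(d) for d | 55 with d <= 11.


Divisors of 55 up to 11: [1, 5, 11]
phi values: [1, 4, 10]
Sum = 15


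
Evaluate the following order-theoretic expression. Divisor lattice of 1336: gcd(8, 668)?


Meet=gcd.
gcd(8,668)=4


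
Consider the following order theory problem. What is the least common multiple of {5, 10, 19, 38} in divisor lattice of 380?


In a divisor lattice, join = lcm (least common multiple).
Compute lcm iteratively: start with first element, then lcm(current, next).
Elements: [5, 10, 19, 38]
lcm(5,10) = 10
lcm(10,19) = 190
lcm(190,38) = 190
Final lcm = 190


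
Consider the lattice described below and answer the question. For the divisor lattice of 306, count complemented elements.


An element a is complemented if some b has a meet b = bottom, a join b = top.
a is complemented iff gcd(a, n/a)=1, i.e. a is a unitary divisor of 306.
Complemented elements: 1, 2, 9, 17, 18, 34, ... (2 more)
Count: 8


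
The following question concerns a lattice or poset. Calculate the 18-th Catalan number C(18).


C(n) = C(2n, n) / (n+1).
C(36, 18) = 9075135300
C(18) = 9075135300 / 19 = 477638700


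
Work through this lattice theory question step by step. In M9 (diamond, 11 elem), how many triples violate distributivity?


Distributive law: a ^ (b v c) = (a ^ b) v (a ^ c).
Check all 11^3 = 1331 ordered triples (a,b,c).
  e.g. a=a1, b=a2, c=a3: lhs=a1 != rhs=0
  e.g. a=a1, b=a2, c=a4: lhs=a1 != rhs=0
Total violating triples: 504


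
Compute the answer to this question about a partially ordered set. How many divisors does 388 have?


Divisors of 388: [1, 2, 4, 97, 194, 388]
Count: 6


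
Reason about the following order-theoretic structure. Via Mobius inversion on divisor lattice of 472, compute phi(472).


phi(n) = n * prod_{p|n} (1 - 1/p).
Prime divisors of 472: [2, 59]
phi(472) = 472 * (1 - 1/2) * (1 - 1/59)
phi(472) = 232


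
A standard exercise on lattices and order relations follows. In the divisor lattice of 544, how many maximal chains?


A maximal chain goes from the minimum element to a maximal element via cover relations.
Counting all min-to-max paths in the cover graph.
Total maximal chains: 6


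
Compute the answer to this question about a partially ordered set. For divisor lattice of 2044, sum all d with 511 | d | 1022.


Interval [511,1022] in divisors of 2044: [511, 1022]
Sum = 1533


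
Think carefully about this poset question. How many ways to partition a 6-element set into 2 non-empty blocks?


S(n,k) = k*S(n-1,k) + S(n-1,k-1).
S(5,2) = 15, S(5,1) = 1
S(6,2) = 2*15 + 1 = 30 + 1
S(6,2) = 31


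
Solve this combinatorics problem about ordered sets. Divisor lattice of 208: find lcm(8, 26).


In a divisor lattice, join = lcm (least common multiple).
gcd(8,26) = 2
lcm(8,26) = 8*26/gcd = 208/2 = 104
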